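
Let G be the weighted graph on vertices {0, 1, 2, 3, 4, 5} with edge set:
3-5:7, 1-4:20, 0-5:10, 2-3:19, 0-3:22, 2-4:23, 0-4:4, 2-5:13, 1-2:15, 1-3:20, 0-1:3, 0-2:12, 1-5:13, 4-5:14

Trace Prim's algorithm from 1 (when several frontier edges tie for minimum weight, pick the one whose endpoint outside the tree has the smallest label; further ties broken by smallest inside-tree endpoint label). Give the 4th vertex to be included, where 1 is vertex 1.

Grow the tree from 1 using Prim:
Step 1: frontier [0-1 3, 1-5 13, 1-2 15, 1-3 20, 1-4 20] → take 0-1 (3); add 0.
Step 2: frontier [0-4 4, 0-5 10, 0-2 12, 0-3 22, 1-5 13, 1-2 15, 1-3 20, 1-4 20] → take 0-4 (4); add 4.
Step 3: frontier [0-5 10, 0-2 12, 0-3 22, 1-5 13, 1-2 15, 1-3 20, 4-5 14, 2-4 23] → take 0-5 (10); add 5.
Step 4: frontier [0-2 12, 0-3 22, 1-2 15, 1-3 20, 2-4 23, 3-5 7, 2-5 13] → take 3-5 (7); add 3.
Step 5: frontier [0-2 12, 1-2 15, 2-3 19, 2-4 23, 2-5 13] → take 0-2 (12); add 2.
Vertex order: 1, 0, 4, 5, 3, 2. The 4th vertex is 5.

5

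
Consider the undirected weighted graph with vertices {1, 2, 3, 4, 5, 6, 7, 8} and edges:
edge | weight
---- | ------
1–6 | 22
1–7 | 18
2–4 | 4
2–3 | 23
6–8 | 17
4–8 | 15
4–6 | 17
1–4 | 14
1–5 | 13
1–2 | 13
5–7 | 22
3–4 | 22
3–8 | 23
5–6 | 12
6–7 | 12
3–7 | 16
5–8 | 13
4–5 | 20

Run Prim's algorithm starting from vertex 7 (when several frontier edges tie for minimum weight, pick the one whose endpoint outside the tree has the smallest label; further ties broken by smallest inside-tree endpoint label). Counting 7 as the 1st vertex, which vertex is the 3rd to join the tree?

Grow the tree from 7 using Prim:
Step 1: cheapest edge leaving the tree is 6–7 (12); add 6.
Step 2: cheapest edge leaving the tree is 5–6 (12); add 5.
Step 3: cheapest edge leaving the tree is 1–5 (13); add 1.
Step 4: cheapest edge leaving the tree is 1–2 (13); add 2.
Step 5: cheapest edge leaving the tree is 2–4 (4); add 4.
Step 6: cheapest edge leaving the tree is 5–8 (13); add 8.
Step 7: cheapest edge leaving the tree is 3–7 (16); add 3.
Vertex order: 7, 6, 5, 1, 2, 4, 8, 3. The 3rd vertex is 5.

5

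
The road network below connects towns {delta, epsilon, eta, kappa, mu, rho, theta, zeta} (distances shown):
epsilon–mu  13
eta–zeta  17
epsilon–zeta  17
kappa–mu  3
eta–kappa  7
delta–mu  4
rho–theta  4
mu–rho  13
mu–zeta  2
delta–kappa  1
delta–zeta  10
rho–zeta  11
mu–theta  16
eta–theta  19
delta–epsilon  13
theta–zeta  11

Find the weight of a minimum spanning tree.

Prim's algorithm from delta:
Step 1: cheapest edge leaving the tree is delta–kappa (1); add kappa.
Step 2: cheapest edge leaving the tree is kappa–mu (3); add mu.
Step 3: cheapest edge leaving the tree is mu–zeta (2); add zeta.
Step 4: cheapest edge leaving the tree is eta–kappa (7); add eta.
Step 5: cheapest edge leaving the tree is rho–zeta (11); add rho.
Step 6: cheapest edge leaving the tree is rho–theta (4); add theta.
Step 7: cheapest edge leaving the tree is delta–epsilon (13); add epsilon.
MST edges: delta–kappa, kappa–mu, mu–zeta, eta–kappa, rho–zeta, rho–theta, delta–epsilon; total weight 1+3+2+7+11+4+13 = 41.

41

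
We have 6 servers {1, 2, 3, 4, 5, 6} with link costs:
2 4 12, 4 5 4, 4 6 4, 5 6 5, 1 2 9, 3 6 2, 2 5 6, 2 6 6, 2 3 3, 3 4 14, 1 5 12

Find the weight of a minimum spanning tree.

22

Sort edges by weight, then run Kruskal:
3 6 (2): add. Components now {1} {2} {3,6} {4} {5}
2 3 (3): add. Components now {1} {2,3,6} {4} {5}
4 5 (4): add. Components now {1} {2,3,6} {4,5}
4 6 (4): add. Components now {1} {2,3,4,5,6}
5 6 (5): skip — 5 and 6 already connected.
2 5 (6): skip — 2 and 5 already connected.
2 6 (6): skip — 2 and 6 already connected.
1 2 (9): add. Components now {1,2,3,4,5,6}
MST edges: 3 6, 2 3, 4 5, 4 6, 1 2; total weight 2+3+4+4+9 = 22.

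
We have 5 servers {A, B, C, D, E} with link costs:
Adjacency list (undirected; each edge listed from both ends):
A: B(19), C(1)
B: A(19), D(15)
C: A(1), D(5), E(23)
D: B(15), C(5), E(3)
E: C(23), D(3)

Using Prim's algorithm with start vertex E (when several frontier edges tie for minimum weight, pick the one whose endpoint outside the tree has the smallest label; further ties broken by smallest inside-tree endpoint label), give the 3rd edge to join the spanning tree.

Prim's algorithm from E:
Step 1: cheapest edge leaving the tree is D-E (3); add D.
Step 2: cheapest edge leaving the tree is C-D (5); add C.
Step 3: cheapest edge leaving the tree is A-C (1); add A.
Step 4: cheapest edge leaving the tree is B-D (15); add B.
The 3rd edge added is A-C.

A-C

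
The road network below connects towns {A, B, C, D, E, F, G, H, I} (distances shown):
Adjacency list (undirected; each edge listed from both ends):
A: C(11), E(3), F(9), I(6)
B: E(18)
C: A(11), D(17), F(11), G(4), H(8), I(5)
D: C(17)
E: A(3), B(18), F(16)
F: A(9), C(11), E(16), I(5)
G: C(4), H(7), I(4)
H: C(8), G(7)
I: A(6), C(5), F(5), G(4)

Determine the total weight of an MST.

Sort edges by weight, then run Kruskal:
A-E (3): add — endpoints in different components.
C-G (4): add — endpoints in different components.
G-I (4): add — endpoints in different components.
C-I (5): skip — C and I already connected.
F-I (5): add — endpoints in different components.
A-I (6): add — endpoints in different components.
G-H (7): add — endpoints in different components.
C-H (8): skip — C and H already connected.
A-F (9): skip — A and F already connected.
A-C (11): skip — A and C already connected.
C-F (11): skip — C and F already connected.
E-F (16): skip — E and F already connected.
C-D (17): add — endpoints in different components.
B-E (18): add — endpoints in different components.
MST edges: A-E, C-G, G-I, F-I, A-I, G-H, C-D, B-E; total weight 3+4+4+5+6+7+17+18 = 64.

64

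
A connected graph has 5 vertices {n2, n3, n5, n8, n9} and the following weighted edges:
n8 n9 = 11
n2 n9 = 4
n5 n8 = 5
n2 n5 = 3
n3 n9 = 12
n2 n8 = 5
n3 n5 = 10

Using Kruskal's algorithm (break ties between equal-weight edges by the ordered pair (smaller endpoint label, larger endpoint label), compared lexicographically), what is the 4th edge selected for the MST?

n3-n5

Kruskal's algorithm — process edges by increasing weight (ties by edge label):
n2 n5 (3): add — endpoints in different components.
n2 n9 (4): add — endpoints in different components.
n2 n8 (5): add — endpoints in different components.
n5 n8 (5): skip — n5 and n8 already connected.
n3 n5 (10): add — endpoints in different components.
The 4th edge added is n3 n5.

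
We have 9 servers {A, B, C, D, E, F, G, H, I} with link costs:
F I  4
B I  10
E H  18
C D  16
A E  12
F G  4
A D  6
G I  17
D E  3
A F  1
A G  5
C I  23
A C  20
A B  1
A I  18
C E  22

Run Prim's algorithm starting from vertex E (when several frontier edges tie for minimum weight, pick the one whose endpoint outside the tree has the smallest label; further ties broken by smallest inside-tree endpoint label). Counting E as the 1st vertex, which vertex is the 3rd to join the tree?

A

Grow the tree from E using Prim:
Step 1: cheapest edge leaving the tree is D E (3); add D.
Step 2: cheapest edge leaving the tree is A D (6); add A.
Step 3: cheapest edge leaving the tree is A B (1); add B.
Step 4: cheapest edge leaving the tree is A F (1); add F.
Step 5: cheapest edge leaving the tree is F G (4); add G.
Step 6: cheapest edge leaving the tree is F I (4); add I.
Step 7: cheapest edge leaving the tree is C D (16); add C.
Step 8: cheapest edge leaving the tree is E H (18); add H.
Vertex order: E, D, A, B, F, G, I, C, H. The 3rd vertex is A.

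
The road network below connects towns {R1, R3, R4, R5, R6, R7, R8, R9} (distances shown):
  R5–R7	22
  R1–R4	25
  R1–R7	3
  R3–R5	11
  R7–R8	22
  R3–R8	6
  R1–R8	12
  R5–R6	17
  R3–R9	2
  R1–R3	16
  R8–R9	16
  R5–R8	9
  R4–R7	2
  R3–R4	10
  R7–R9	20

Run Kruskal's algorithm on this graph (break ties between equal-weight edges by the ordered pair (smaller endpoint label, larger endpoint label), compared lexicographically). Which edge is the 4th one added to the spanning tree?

R3-R8

Kruskal's algorithm — process edges by increasing weight (ties by edge label):
R3–R9 (2): add — endpoints in different components.
R4–R7 (2): add — endpoints in different components.
R1–R7 (3): add — endpoints in different components.
R3–R8 (6): add — endpoints in different components.
R5–R8 (9): add — endpoints in different components.
R3–R4 (10): add — endpoints in different components.
R3–R5 (11): skip — R3 and R5 already connected.
R1–R8 (12): skip — R1 and R8 already connected.
R1–R3 (16): skip — R1 and R3 already connected.
R8–R9 (16): skip — R9 and R8 already connected.
R5–R6 (17): add — endpoints in different components.
The 4th edge added is R3–R8.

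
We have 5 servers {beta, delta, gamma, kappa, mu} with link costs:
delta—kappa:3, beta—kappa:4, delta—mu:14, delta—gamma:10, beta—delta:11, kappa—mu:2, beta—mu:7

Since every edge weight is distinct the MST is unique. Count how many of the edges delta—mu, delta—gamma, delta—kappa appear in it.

2

Kruskal's algorithm — process edges by increasing weight (ties by edge label):
kappa—mu (2): add — endpoints in different components.
delta—kappa (3): add — endpoints in different components.
beta—kappa (4): add — endpoints in different components.
beta—mu (7): skip — mu and beta already connected.
delta—gamma (10): add — endpoints in different components.
MST edge set: {kappa—mu, delta—kappa, beta—kappa, delta—gamma}.
Of the listed edges, {delta—gamma, delta—kappa} are in the MST → 2.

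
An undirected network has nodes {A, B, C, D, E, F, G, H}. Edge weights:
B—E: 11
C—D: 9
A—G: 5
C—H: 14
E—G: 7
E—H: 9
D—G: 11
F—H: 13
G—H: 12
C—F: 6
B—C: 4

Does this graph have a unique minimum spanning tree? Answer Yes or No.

Kruskal: consider edges lightest-first.
B—C (4): add — endpoints in different components.
A—G (5): add — endpoints in different components.
C—F (6): add — endpoints in different components.
E—G (7): add — endpoints in different components.
C—D (9): add — endpoints in different components.
E—H (9): add — endpoints in different components.
B—E (11): add — endpoints in different components.
Non-tree edge D—G has weight 11, equal to the heaviest edge on its tree cycle — swapping gives another MST of the same weight. Not unique.

No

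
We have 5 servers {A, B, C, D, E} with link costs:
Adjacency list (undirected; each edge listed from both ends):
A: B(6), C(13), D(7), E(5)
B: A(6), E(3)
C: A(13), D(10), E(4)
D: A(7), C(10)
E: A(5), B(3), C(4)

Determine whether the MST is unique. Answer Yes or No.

Yes

Kruskal's algorithm — process edges by increasing weight (ties by edge label):
B E (3): add — endpoints in different components.
C E (4): add — endpoints in different components.
A E (5): add — endpoints in different components.
A B (6): skip — A and B already connected.
A D (7): add — endpoints in different components.
Every non-tree edge has weight strictly greater than the heaviest edge on the tree path between its endpoints, so the MST is unique.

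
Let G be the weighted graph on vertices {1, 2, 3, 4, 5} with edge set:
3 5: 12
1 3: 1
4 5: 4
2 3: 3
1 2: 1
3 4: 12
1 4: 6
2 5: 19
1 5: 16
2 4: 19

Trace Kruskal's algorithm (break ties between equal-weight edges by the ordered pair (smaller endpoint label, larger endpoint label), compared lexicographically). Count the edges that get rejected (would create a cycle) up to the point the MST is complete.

1

Sort edges by weight, then run Kruskal:
1 2 (1): add — endpoints in different components.
1 3 (1): add — endpoints in different components.
2 3 (3): skip — 2 and 3 already connected.
4 5 (4): add — endpoints in different components.
1 4 (6): add — endpoints in different components.
Edges rejected before the tree was complete: 1.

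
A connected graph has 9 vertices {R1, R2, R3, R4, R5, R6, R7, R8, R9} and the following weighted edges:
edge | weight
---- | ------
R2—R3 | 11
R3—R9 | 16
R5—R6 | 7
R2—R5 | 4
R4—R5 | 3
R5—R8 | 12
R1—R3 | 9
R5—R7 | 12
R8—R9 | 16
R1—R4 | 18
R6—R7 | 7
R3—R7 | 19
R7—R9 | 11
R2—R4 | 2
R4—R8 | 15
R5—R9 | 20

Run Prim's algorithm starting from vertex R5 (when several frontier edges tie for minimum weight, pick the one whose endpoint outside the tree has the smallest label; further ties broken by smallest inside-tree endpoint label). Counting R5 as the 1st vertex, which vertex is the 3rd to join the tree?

Prim's algorithm from R5:
Step 1: cheapest edge leaving the tree is R4—R5 (3); add R4.
Step 2: cheapest edge leaving the tree is R2—R4 (2); add R2.
Step 3: cheapest edge leaving the tree is R5—R6 (7); add R6.
Step 4: cheapest edge leaving the tree is R6—R7 (7); add R7.
Step 5: cheapest edge leaving the tree is R2—R3 (11); add R3.
Step 6: cheapest edge leaving the tree is R1—R3 (9); add R1.
Step 7: cheapest edge leaving the tree is R7—R9 (11); add R9.
Step 8: cheapest edge leaving the tree is R5—R8 (12); add R8.
Vertex order: R5, R4, R2, R6, R7, R3, R1, R9, R8. The 3rd vertex is R2.

R2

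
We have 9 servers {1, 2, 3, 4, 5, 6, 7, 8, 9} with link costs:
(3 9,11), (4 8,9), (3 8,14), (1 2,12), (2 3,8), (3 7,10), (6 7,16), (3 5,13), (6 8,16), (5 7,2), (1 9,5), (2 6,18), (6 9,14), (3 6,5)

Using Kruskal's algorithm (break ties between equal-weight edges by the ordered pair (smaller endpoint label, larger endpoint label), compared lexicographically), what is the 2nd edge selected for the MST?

1-9

Kruskal's algorithm — process edges by increasing weight (ties by edge label):
5 7 (2): add — endpoints in different components.
1 9 (5): add — endpoints in different components.
3 6 (5): add — endpoints in different components.
2 3 (8): add — endpoints in different components.
4 8 (9): add — endpoints in different components.
3 7 (10): add — endpoints in different components.
3 9 (11): add — endpoints in different components.
1 2 (12): skip — 1 and 2 already connected.
3 5 (13): skip — 3 and 5 already connected.
3 8 (14): add — endpoints in different components.
The 2nd edge added is 1 9.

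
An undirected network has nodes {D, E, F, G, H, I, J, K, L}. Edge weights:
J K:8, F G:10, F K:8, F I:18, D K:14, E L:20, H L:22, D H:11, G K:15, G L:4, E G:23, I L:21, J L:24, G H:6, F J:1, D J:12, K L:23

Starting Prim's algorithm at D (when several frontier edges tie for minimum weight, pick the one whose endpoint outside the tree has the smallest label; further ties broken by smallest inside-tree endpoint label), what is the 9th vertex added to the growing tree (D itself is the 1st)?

E

Prim's algorithm from D:
Step 1: cheapest edge leaving the tree is D H (11); add H.
Step 2: cheapest edge leaving the tree is G H (6); add G.
Step 3: cheapest edge leaving the tree is G L (4); add L.
Step 4: cheapest edge leaving the tree is F G (10); add F.
Step 5: cheapest edge leaving the tree is F J (1); add J.
Step 6: cheapest edge leaving the tree is F K (8); add K.
Step 7: cheapest edge leaving the tree is F I (18); add I.
Step 8: cheapest edge leaving the tree is E L (20); add E.
Vertex order: D, H, G, L, F, J, K, I, E. The 9th vertex is E.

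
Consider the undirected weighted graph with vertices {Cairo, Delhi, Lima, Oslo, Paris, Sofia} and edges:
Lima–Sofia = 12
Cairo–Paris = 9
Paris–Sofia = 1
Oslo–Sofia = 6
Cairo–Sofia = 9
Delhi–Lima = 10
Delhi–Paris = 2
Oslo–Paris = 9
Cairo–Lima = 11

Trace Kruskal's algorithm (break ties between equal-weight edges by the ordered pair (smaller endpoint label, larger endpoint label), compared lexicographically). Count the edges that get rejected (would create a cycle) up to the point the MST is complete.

2

Kruskal: consider edges lightest-first.
Paris–Sofia (1): add. Components now {Delhi} {Oslo} {Lima} {Paris,Sofia} {Cairo}
Delhi–Paris (2): add. Components now {Delhi,Paris,Sofia} {Oslo} {Lima} {Cairo}
Oslo–Sofia (6): add. Components now {Delhi,Oslo,Paris,Sofia} {Lima} {Cairo}
Cairo–Paris (9): add. Components now {Cairo,Delhi,Oslo,Paris,Sofia} {Lima}
Cairo–Sofia (9): skip — Sofia and Cairo already connected.
Oslo–Paris (9): skip — Oslo and Paris already connected.
Delhi–Lima (10): add. Components now {Cairo,Delhi,Lima,Oslo,Paris,Sofia}
Edges rejected before the tree was complete: 2.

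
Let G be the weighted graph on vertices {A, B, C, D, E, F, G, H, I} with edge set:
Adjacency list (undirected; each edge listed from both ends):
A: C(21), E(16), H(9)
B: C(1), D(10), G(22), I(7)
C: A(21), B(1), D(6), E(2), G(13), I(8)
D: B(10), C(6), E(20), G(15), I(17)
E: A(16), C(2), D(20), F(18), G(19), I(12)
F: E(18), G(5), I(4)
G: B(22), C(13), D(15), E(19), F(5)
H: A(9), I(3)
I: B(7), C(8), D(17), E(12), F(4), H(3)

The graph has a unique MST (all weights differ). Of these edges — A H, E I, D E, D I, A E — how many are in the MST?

Kruskal's algorithm — process edges by increasing weight (ties by edge label):
B C (1): add — endpoints in different components.
C E (2): add — endpoints in different components.
H I (3): add — endpoints in different components.
F I (4): add — endpoints in different components.
F G (5): add — endpoints in different components.
C D (6): add — endpoints in different components.
B I (7): add — endpoints in different components.
C I (8): skip — C and I already connected.
A H (9): add — endpoints in different components.
MST edge set: {B C, C E, H I, F I, F G, C D, B I, A H}.
Of the listed edges, {A H} are in the MST → 1.

1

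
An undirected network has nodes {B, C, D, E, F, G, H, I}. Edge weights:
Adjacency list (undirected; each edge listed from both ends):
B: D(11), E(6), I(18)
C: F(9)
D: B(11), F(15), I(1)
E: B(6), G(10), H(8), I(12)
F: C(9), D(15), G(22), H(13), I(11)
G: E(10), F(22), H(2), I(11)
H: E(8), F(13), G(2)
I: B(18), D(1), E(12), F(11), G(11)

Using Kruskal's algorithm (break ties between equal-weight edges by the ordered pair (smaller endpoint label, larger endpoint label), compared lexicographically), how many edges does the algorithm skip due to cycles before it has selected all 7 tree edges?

Sort edges by weight, then run Kruskal:
D–I (1): add — endpoints in different components.
G–H (2): add — endpoints in different components.
B–E (6): add — endpoints in different components.
E–H (8): add — endpoints in different components.
C–F (9): add — endpoints in different components.
E–G (10): skip — E and G already connected.
B–D (11): add — endpoints in different components.
F–I (11): add — endpoints in different components.
Edges rejected before the tree was complete: 1.

1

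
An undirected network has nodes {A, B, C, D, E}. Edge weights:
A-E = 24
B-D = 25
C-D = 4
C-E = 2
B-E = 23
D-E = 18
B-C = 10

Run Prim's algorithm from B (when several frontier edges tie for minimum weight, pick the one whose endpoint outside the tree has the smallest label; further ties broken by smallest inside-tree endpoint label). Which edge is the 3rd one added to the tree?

C-D

Grow the tree from B using Prim:
Step 1: cheapest edge leaving the tree is B-C (10); add C.
Step 2: cheapest edge leaving the tree is C-E (2); add E.
Step 3: cheapest edge leaving the tree is C-D (4); add D.
Step 4: cheapest edge leaving the tree is A-E (24); add A.
The 3rd edge added is C-D.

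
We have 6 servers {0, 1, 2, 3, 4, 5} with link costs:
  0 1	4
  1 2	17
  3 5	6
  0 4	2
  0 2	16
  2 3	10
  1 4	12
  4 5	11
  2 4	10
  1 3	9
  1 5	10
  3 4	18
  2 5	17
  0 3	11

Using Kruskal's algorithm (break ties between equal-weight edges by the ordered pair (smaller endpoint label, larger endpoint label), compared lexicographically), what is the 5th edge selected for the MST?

Sort edges by weight, then run Kruskal:
0 4 (2): add. Components now {0,4} {1} {2} {3} {5}
0 1 (4): add. Components now {0,1,4} {2} {3} {5}
3 5 (6): add. Components now {0,1,4} {2} {3,5}
1 3 (9): add. Components now {0,1,3,4,5} {2}
1 5 (10): skip — 1 and 5 already connected.
2 3 (10): add. Components now {0,1,2,3,4,5}
The 5th edge added is 2 3.

2-3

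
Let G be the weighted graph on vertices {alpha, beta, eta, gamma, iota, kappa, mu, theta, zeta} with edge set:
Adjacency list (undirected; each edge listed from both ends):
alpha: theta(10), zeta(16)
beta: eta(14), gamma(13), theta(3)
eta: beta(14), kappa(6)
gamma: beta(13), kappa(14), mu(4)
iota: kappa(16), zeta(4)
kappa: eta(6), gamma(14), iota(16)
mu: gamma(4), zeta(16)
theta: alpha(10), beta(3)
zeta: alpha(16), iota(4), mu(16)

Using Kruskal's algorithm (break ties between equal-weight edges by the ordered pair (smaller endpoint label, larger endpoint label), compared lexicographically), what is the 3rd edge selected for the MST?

iota-zeta

Kruskal: consider edges lightest-first.
beta-theta (3): add — endpoints in different components.
gamma-mu (4): add — endpoints in different components.
iota-zeta (4): add — endpoints in different components.
eta-kappa (6): add — endpoints in different components.
alpha-theta (10): add — endpoints in different components.
beta-gamma (13): add — endpoints in different components.
beta-eta (14): add — endpoints in different components.
gamma-kappa (14): skip — kappa and gamma already connected.
alpha-zeta (16): add — endpoints in different components.
The 3rd edge added is iota-zeta.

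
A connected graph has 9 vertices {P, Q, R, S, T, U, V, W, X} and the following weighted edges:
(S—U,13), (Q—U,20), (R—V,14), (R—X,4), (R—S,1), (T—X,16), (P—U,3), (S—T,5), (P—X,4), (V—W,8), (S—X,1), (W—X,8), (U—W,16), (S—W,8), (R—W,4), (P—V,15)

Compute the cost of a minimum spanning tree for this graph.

Prim's algorithm from R:
Step 1: cheapest edge leaving the tree is R—S (1); add S.
Step 2: cheapest edge leaving the tree is S—X (1); add X.
Step 3: cheapest edge leaving the tree is P—X (4); add P.
Step 4: cheapest edge leaving the tree is P—U (3); add U.
Step 5: cheapest edge leaving the tree is R—W (4); add W.
Step 6: cheapest edge leaving the tree is S—T (5); add T.
Step 7: cheapest edge leaving the tree is V—W (8); add V.
Step 8: cheapest edge leaving the tree is Q—U (20); add Q.
MST edges: R—S, S—X, P—X, P—U, R—W, S—T, V—W, Q—U; total weight 1+1+4+3+4+5+8+20 = 46.

46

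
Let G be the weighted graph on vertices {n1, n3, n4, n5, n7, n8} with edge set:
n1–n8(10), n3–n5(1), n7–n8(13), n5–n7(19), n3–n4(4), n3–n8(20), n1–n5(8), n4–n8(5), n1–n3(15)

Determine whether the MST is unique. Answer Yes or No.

Kruskal's algorithm — process edges by increasing weight (ties by edge label):
n3–n5 (1): add. Components now {n1} {n3,n5} {n8} {n4} {n7}
n3–n4 (4): add. Components now {n1} {n3,n4,n5} {n8} {n7}
n4–n8 (5): add. Components now {n1} {n3,n4,n5,n8} {n7}
n1–n5 (8): add. Components now {n1,n3,n4,n5,n8} {n7}
n1–n8 (10): skip — n1 and n8 already connected.
n7–n8 (13): add. Components now {n1,n3,n4,n5,n7,n8}
Every non-tree edge has weight strictly greater than the heaviest edge on the tree path between its endpoints, so the MST is unique.

Yes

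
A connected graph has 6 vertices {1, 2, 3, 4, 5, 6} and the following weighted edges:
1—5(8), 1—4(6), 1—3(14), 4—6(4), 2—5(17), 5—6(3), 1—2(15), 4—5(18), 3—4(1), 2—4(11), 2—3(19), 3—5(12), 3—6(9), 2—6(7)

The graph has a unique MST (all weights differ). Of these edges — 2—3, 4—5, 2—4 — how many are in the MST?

Kruskal: consider edges lightest-first.
3—4 (1): add. Components now {1} {2} {3,4} {5} {6}
5—6 (3): add. Components now {1} {2} {3,4} {5,6}
4—6 (4): add. Components now {1} {2} {3,4,5,6}
1—4 (6): add. Components now {1,3,4,5,6} {2}
2—6 (7): add. Components now {1,2,3,4,5,6}
MST edge set: {3—4, 5—6, 4—6, 1—4, 2—6}.
Of the listed edges, {} are in the MST → 0.

0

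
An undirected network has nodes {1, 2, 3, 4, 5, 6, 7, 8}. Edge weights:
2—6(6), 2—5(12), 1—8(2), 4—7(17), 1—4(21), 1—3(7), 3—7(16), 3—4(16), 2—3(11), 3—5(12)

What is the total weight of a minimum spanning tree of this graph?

Kruskal's algorithm — process edges by increasing weight (ties by edge label):
1—8 (2): add — endpoints in different components.
2—6 (6): add — endpoints in different components.
1—3 (7): add — endpoints in different components.
2—3 (11): add — endpoints in different components.
2—5 (12): add — endpoints in different components.
3—5 (12): skip — 3 and 5 already connected.
3—4 (16): add — endpoints in different components.
3—7 (16): add — endpoints in different components.
MST edges: 1—8, 2—6, 1—3, 2—3, 2—5, 3—4, 3—7; total weight 2+6+7+11+12+16+16 = 70.

70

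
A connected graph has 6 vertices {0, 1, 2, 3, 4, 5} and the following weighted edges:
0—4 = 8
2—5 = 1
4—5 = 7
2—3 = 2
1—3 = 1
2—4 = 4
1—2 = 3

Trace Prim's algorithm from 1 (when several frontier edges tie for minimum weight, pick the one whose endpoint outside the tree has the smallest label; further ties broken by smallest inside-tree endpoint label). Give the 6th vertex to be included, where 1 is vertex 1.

0

Grow the tree from 1 using Prim:
Step 1: cheapest edge leaving the tree is 1—3 (1); add 3.
Step 2: cheapest edge leaving the tree is 2—3 (2); add 2.
Step 3: cheapest edge leaving the tree is 2—5 (1); add 5.
Step 4: cheapest edge leaving the tree is 2—4 (4); add 4.
Step 5: cheapest edge leaving the tree is 0—4 (8); add 0.
Vertex order: 1, 3, 2, 5, 4, 0. The 6th vertex is 0.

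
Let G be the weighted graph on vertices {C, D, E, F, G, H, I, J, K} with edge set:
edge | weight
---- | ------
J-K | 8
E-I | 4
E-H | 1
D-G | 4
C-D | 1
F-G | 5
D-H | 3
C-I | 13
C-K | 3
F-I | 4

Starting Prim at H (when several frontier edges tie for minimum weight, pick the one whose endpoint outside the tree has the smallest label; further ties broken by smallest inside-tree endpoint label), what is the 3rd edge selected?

Grow the tree from H using Prim:
Step 1: frontier [E-H 1, D-H 3] → take E-H (1); add E.
Step 2: frontier [E-I 4, D-H 3] → take D-H (3); add D.
Step 3: frontier [C-D 1, D-G 4, E-I 4] → take C-D (1); add C.
Step 4: frontier [C-K 3, C-I 13, D-G 4, E-I 4] → take C-K (3); add K.
Step 5: frontier [C-I 13, D-G 4, E-I 4, J-K 8] → take D-G (4); add G.
Step 6: frontier [C-I 13, E-I 4, F-G 5, J-K 8] → take E-I (4); add I.
Step 7: frontier [F-G 5, F-I 4, J-K 8] → take F-I (4); add F.
Step 8: frontier [J-K 8] → take J-K (8); add J.
The 3rd edge added is C-D.

C-D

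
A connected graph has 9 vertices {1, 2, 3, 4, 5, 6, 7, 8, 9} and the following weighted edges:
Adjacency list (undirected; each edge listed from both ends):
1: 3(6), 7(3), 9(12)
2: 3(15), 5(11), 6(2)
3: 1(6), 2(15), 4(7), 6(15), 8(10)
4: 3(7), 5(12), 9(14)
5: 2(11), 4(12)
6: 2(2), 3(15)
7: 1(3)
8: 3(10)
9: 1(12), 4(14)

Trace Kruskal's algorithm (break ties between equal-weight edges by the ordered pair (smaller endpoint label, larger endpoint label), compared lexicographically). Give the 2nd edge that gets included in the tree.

1-7

Sort edges by weight, then run Kruskal:
2 6 (2): add — endpoints in different components.
1 7 (3): add — endpoints in different components.
1 3 (6): add — endpoints in different components.
3 4 (7): add — endpoints in different components.
3 8 (10): add — endpoints in different components.
2 5 (11): add — endpoints in different components.
1 9 (12): add — endpoints in different components.
4 5 (12): add — endpoints in different components.
The 2nd edge added is 1 7.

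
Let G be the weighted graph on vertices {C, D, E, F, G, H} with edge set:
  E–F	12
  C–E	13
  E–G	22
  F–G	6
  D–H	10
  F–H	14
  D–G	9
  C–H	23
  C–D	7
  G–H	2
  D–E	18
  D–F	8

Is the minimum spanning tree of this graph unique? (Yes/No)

Kruskal's algorithm — process edges by increasing weight (ties by edge label):
G–H (2): add — endpoints in different components.
F–G (6): add — endpoints in different components.
C–D (7): add — endpoints in different components.
D–F (8): add — endpoints in different components.
D–G (9): skip — D and G already connected.
D–H (10): skip — D and H already connected.
E–F (12): add — endpoints in different components.
Every non-tree edge has weight strictly greater than the heaviest edge on the tree path between its endpoints, so the MST is unique.

Yes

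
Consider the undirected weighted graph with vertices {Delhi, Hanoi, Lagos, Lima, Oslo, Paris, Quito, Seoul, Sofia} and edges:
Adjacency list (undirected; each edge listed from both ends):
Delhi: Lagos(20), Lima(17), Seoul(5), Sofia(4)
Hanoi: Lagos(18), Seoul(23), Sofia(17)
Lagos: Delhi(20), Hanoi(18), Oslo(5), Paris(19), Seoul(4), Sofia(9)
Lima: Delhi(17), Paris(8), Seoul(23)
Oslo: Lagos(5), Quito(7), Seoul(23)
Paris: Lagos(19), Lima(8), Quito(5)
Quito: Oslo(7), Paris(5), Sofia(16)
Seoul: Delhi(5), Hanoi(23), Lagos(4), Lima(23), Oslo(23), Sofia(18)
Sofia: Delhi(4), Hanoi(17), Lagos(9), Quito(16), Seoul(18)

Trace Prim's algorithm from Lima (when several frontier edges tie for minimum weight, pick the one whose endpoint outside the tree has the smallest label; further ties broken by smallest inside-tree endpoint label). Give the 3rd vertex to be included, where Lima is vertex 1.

Quito

Prim's algorithm from Lima:
Step 1: cheapest edge leaving the tree is Lima—Paris (8); add Paris.
Step 2: cheapest edge leaving the tree is Paris—Quito (5); add Quito.
Step 3: cheapest edge leaving the tree is Oslo—Quito (7); add Oslo.
Step 4: cheapest edge leaving the tree is Lagos—Oslo (5); add Lagos.
Step 5: cheapest edge leaving the tree is Lagos—Seoul (4); add Seoul.
Step 6: cheapest edge leaving the tree is Delhi—Seoul (5); add Delhi.
Step 7: cheapest edge leaving the tree is Delhi—Sofia (4); add Sofia.
Step 8: cheapest edge leaving the tree is Hanoi—Sofia (17); add Hanoi.
Vertex order: Lima, Paris, Quito, Oslo, Lagos, Seoul, Delhi, Sofia, Hanoi. The 3rd vertex is Quito.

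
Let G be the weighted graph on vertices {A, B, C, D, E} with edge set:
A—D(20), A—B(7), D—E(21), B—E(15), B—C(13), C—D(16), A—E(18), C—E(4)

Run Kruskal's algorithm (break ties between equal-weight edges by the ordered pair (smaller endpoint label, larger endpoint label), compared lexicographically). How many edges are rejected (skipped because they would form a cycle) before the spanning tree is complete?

Kruskal's algorithm — process edges by increasing weight (ties by edge label):
C—E (4): add. Components now {A} {B} {C,E} {D}
A—B (7): add. Components now {A,B} {C,E} {D}
B—C (13): add. Components now {A,B,C,E} {D}
B—E (15): skip — B and E already connected.
C—D (16): add. Components now {A,B,C,D,E}
Edges rejected before the tree was complete: 1.

1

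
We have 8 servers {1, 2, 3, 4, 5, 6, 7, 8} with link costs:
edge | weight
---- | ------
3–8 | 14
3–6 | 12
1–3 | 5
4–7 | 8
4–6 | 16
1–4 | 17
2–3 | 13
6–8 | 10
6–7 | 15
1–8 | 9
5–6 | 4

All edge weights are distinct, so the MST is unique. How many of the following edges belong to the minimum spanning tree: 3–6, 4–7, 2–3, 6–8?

Sort edges by weight, then run Kruskal:
5–6 (4): add — endpoints in different components.
1–3 (5): add — endpoints in different components.
4–7 (8): add — endpoints in different components.
1–8 (9): add — endpoints in different components.
6–8 (10): add — endpoints in different components.
3–6 (12): skip — 3 and 6 already connected.
2–3 (13): add — endpoints in different components.
3–8 (14): skip — 3 and 8 already connected.
6–7 (15): add — endpoints in different components.
MST edge set: {5–6, 1–3, 4–7, 1–8, 6–8, 2–3, 6–7}.
Of the listed edges, {4–7, 2–3, 6–8} are in the MST → 3.

3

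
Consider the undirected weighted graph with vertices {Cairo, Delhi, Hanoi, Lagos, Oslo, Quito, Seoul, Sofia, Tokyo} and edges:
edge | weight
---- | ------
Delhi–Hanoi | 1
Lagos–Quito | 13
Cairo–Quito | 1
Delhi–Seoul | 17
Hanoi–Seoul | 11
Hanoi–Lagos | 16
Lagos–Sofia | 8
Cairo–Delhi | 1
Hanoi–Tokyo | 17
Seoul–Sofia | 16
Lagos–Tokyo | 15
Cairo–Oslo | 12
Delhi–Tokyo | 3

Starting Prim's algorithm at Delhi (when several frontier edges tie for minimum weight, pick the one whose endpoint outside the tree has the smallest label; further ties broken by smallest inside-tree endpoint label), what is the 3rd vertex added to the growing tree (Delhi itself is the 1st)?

Prim, starting at Delhi.
Step 1: cheapest edge leaving the tree is Cairo–Delhi (1); add Cairo.
Step 2: cheapest edge leaving the tree is Delhi–Hanoi (1); add Hanoi.
Step 3: cheapest edge leaving the tree is Cairo–Quito (1); add Quito.
Step 4: cheapest edge leaving the tree is Delhi–Tokyo (3); add Tokyo.
Step 5: cheapest edge leaving the tree is Hanoi–Seoul (11); add Seoul.
Step 6: cheapest edge leaving the tree is Cairo–Oslo (12); add Oslo.
Step 7: cheapest edge leaving the tree is Lagos–Quito (13); add Lagos.
Step 8: cheapest edge leaving the tree is Lagos–Sofia (8); add Sofia.
Vertex order: Delhi, Cairo, Hanoi, Quito, Tokyo, Seoul, Oslo, Lagos, Sofia. The 3rd vertex is Hanoi.

Hanoi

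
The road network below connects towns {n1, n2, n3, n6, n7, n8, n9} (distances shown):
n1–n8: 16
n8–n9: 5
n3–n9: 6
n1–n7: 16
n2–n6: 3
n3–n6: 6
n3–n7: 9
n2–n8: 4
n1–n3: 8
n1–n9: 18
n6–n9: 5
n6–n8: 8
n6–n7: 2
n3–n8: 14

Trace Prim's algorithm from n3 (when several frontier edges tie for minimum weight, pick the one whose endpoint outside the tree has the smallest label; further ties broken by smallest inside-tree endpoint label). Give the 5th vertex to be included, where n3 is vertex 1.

Prim, starting at n3.
Step 1: frontier [n3–n6 6, n3–n9 6, n1–n3 8, n3–n7 9, n3–n8 14] → take n3–n6 (6); add n6.
Step 2: frontier [n3–n9 6, n1–n3 8, n3–n7 9, n3–n8 14, n6–n7 2, n2–n6 3, n6–n9 5, n6–n8 8] → take n6–n7 (2); add n7.
Step 3: frontier [n3–n9 6, n1–n3 8, n3–n8 14, n2–n6 3, n6–n9 5, n6–n8 8, n1–n7 16] → take n2–n6 (3); add n2.
Step 4: frontier [n2–n8 4, n3–n9 6, n1–n3 8, n3–n8 14, n6–n9 5, n6–n8 8, n1–n7 16] → take n2–n8 (4); add n8.
Step 5: frontier [n3–n9 6, n1–n3 8, n6–n9 5, n1–n7 16, n8–n9 5, n1–n8 16] → take n6–n9 (5); add n9.
Step 6: frontier [n1–n3 8, n1–n7 16, n1–n8 16, n1–n9 18] → take n1–n3 (8); add n1.
Vertex order: n3, n6, n7, n2, n8, n9, n1. The 5th vertex is n8.

n8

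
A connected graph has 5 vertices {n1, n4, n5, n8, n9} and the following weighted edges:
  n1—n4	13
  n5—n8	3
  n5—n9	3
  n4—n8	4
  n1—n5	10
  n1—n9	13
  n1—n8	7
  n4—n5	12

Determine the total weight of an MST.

17

Grow the tree from n1 using Prim:
Step 1: frontier [n1—n8 7, n1—n5 10, n1—n4 13, n1—n9 13] → take n1—n8 (7); add n8.
Step 2: frontier [n1—n5 10, n1—n4 13, n1—n9 13, n5—n8 3, n4—n8 4] → take n5—n8 (3); add n5.
Step 3: frontier [n1—n4 13, n1—n9 13, n5—n9 3, n4—n5 12, n4—n8 4] → take n5—n9 (3); add n9.
Step 4: frontier [n1—n4 13, n4—n5 12, n4—n8 4] → take n4—n8 (4); add n4.
MST edges: n1—n8, n5—n8, n5—n9, n4—n8; total weight 7+3+3+4 = 17.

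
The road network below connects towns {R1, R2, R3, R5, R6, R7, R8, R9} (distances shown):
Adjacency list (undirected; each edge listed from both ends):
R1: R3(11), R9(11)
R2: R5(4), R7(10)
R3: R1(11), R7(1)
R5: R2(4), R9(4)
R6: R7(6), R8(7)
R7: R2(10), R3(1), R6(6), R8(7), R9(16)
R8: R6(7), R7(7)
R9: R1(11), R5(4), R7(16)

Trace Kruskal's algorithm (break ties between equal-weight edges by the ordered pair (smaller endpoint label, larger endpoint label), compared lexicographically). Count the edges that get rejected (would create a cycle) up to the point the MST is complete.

Kruskal: consider edges lightest-first.
R3-R7 (1): add — endpoints in different components.
R2-R5 (4): add — endpoints in different components.
R5-R9 (4): add — endpoints in different components.
R6-R7 (6): add — endpoints in different components.
R6-R8 (7): add — endpoints in different components.
R7-R8 (7): skip — R7 and R8 already connected.
R2-R7 (10): add — endpoints in different components.
R1-R3 (11): add — endpoints in different components.
Edges rejected before the tree was complete: 1.

1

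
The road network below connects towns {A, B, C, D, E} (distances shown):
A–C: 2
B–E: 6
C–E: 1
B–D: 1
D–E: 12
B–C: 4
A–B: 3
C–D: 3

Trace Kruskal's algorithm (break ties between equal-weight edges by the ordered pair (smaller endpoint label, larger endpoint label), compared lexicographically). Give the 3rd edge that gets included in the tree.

A-C

Sort edges by weight, then run Kruskal:
B–D (1): add — endpoints in different components.
C–E (1): add — endpoints in different components.
A–C (2): add — endpoints in different components.
A–B (3): add — endpoints in different components.
The 3rd edge added is A–C.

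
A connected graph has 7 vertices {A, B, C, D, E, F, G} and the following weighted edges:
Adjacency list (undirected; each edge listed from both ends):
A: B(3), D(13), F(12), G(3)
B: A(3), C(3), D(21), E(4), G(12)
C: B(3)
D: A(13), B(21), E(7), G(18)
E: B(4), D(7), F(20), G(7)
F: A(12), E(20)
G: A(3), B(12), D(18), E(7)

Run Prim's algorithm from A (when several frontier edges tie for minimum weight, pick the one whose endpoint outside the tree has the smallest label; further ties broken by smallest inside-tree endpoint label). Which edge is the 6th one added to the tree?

Prim, starting at A.
Step 1: cheapest edge leaving the tree is A B (3); add B.
Step 2: cheapest edge leaving the tree is B C (3); add C.
Step 3: cheapest edge leaving the tree is A G (3); add G.
Step 4: cheapest edge leaving the tree is B E (4); add E.
Step 5: cheapest edge leaving the tree is D E (7); add D.
Step 6: cheapest edge leaving the tree is A F (12); add F.
The 6th edge added is A F.

A-F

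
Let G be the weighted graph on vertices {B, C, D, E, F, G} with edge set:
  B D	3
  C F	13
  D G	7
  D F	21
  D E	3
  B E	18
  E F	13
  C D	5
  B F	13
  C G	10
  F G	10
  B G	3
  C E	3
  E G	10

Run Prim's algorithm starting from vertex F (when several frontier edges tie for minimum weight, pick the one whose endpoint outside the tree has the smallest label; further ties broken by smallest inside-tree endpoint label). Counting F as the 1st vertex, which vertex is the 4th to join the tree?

D

Prim's algorithm from F:
Step 1: cheapest edge leaving the tree is F G (10); add G.
Step 2: cheapest edge leaving the tree is B G (3); add B.
Step 3: cheapest edge leaving the tree is B D (3); add D.
Step 4: cheapest edge leaving the tree is D E (3); add E.
Step 5: cheapest edge leaving the tree is C E (3); add C.
Vertex order: F, G, B, D, E, C. The 4th vertex is D.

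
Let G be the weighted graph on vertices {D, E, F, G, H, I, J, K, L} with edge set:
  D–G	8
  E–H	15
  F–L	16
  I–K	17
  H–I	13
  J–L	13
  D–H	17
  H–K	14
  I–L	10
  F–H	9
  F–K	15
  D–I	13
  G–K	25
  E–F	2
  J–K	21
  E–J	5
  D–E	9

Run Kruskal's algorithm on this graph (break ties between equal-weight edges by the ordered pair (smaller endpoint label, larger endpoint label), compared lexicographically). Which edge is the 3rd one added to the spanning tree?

D-G

Sort edges by weight, then run Kruskal:
E–F (2): add — endpoints in different components.
E–J (5): add — endpoints in different components.
D–G (8): add — endpoints in different components.
D–E (9): add — endpoints in different components.
F–H (9): add — endpoints in different components.
I–L (10): add — endpoints in different components.
D–I (13): add — endpoints in different components.
H–I (13): skip — H and I already connected.
J–L (13): skip — J and L already connected.
H–K (14): add — endpoints in different components.
The 3rd edge added is D–G.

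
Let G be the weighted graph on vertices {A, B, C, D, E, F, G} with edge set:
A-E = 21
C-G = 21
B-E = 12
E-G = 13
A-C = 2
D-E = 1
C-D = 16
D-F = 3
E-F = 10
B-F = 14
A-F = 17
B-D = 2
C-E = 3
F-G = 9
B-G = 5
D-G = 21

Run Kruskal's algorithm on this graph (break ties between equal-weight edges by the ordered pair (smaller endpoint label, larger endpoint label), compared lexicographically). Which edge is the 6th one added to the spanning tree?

B-G

Kruskal's algorithm — process edges by increasing weight (ties by edge label):
D-E (1): add. Components now {A} {B} {C} {D,E} {F} {G}
A-C (2): add. Components now {A,C} {B} {D,E} {F} {G}
B-D (2): add. Components now {A,C} {B,D,E} {F} {G}
C-E (3): add. Components now {A,B,C,D,E} {F} {G}
D-F (3): add. Components now {A,B,C,D,E,F} {G}
B-G (5): add. Components now {A,B,C,D,E,F,G}
The 6th edge added is B-G.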